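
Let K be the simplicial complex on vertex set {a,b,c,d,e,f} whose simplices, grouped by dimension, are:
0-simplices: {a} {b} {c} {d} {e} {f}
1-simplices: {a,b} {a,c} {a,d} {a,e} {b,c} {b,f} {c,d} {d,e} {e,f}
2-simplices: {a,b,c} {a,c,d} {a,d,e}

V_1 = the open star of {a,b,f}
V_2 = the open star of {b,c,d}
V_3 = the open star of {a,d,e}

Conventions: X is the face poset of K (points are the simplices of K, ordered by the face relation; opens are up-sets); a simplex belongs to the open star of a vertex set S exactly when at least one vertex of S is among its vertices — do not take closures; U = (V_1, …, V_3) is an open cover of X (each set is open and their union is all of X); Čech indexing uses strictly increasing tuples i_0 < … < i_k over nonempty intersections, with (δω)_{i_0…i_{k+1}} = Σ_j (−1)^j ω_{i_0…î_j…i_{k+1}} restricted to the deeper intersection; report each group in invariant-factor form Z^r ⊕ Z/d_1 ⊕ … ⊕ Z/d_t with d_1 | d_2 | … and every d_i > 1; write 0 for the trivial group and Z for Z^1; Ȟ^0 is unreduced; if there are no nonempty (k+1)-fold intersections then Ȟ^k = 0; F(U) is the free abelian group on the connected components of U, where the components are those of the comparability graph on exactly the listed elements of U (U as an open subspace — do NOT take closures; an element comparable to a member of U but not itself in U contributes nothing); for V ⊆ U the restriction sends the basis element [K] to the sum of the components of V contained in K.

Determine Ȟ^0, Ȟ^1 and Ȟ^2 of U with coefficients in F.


Ȟ^0(U;F) ≅ Z, Ȟ^1(U;F) ≅ Z and Ȟ^2(U;F) ≅ 0

cover nerve:
  V1={{a},{b},{f},{a,b},{a,c},{a,d},{a,e},{b,c},{b,f},{e,f},{a,b,c},{a,c,d},{a,d,e}} V2={{b},{c},{d},{a,b},{a,c},{a,d},{b,c},{b,f},{c,d},{d,e},{a,b,c},{a,c,d},{a,d,e}} V3={{a},{d},{e},{a,b},{a,c},{a,d},{a,e},{c,d},{d,e},{e,f},{a,b,c},{a,c,d},{a,d,e}}
  V12={{b},{a,b},{a,c},{a,d},{b,c},{b,f},{a,b,c},{a,c,d},{a,d,e}} V13={{a},{a,b},{a,c},{a,d},{a,e},{e,f},{a,b,c},{a,c,d},{a,d,e}} V23={{d},{a,b},{a,c},{a,d},{c,d},{d,e},{a,b,c},{a,c,d},{a,d,e}}
  V123={{a,b},{a,c},{a,d},{a,b,c},{a,c,d},{a,d,e}}
components per intersection:
  V1: {{a},{b},{f},{a,b},{a,c},{a,d},{a,e},{b,c},{b,f},{e,f},{a,b,c},{a,c,d},{a,d,e}}
  V2: {{b},{c},{d},{a,b},{a,c},{a,d},{b,c},{b,f},{c,d},{d,e},{a,b,c},{a,c,d},{a,d,e}}
  V3: {{a},{d},{e},{a,b},{a,c},{a,d},{a,e},{c,d},{d,e},{e,f},{a,b,c},{a,c,d},{a,d,e}}
  V12: {{b},{a,b},{a,c},{a,d},{b,c},{b,f},{a,b,c},{a,c,d},{a,d,e}}
  V13: {{a},{a,b},{a,c},{a,d},{a,e},{a,b,c},{a,c,d},{a,d,e}} {{e,f}}
  V23: {{d},{a,b},{a,c},{a,d},{c,d},{d,e},{a,b,c},{a,c,d},{a,d,e}}
  V123: {{a,b},{a,c},{a,d},{a,b,c},{a,c,d},{a,d,e}}
C dims 3,4,1; δ0: rk 2, SNF 1^2; δ1: rk 1, SNF 1^1
Ȟ^0: (3−2)−0=1 ⇒ Z
Ȟ^1: (4−1)−2=1 ⇒ Z
Ȟ^2: (1−0)−1=0 ⇒ 0


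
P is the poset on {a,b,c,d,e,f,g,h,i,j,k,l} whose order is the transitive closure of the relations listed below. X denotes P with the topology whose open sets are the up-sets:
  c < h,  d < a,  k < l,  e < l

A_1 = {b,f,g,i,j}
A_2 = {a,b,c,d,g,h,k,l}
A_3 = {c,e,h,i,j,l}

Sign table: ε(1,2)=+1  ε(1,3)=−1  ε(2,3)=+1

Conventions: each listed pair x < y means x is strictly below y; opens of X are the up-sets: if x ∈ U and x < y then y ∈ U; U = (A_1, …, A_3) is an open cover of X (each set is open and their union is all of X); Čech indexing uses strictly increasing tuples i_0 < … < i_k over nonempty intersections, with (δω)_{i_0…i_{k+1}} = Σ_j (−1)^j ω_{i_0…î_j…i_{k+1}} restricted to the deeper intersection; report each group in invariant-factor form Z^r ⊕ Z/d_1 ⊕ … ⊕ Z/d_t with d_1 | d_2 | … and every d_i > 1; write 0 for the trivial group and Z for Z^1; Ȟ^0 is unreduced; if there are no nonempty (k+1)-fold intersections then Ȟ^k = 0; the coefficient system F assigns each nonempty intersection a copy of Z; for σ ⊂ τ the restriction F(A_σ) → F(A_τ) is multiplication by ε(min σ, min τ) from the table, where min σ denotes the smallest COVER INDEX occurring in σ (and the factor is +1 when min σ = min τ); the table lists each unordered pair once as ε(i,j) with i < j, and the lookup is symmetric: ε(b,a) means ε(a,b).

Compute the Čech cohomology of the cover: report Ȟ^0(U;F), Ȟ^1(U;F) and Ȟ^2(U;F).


cover nerve:
  A12={b,g} A13={i,j} A23={c,h,l}
C dims 3,3; δ0: rk 3, SNF 1^2·2
Ȟ^0: (3−3)−0=0 ⇒ 0
Ȟ^1: (3−0)−3=0 plus torsion [2] ⇒ Z/2
Ȟ^2: (0−0)−0=0 ⇒ 0

Ȟ^0 ≅ 0, Ȟ^1 ≅ Z/2 and Ȟ^2 ≅ 0


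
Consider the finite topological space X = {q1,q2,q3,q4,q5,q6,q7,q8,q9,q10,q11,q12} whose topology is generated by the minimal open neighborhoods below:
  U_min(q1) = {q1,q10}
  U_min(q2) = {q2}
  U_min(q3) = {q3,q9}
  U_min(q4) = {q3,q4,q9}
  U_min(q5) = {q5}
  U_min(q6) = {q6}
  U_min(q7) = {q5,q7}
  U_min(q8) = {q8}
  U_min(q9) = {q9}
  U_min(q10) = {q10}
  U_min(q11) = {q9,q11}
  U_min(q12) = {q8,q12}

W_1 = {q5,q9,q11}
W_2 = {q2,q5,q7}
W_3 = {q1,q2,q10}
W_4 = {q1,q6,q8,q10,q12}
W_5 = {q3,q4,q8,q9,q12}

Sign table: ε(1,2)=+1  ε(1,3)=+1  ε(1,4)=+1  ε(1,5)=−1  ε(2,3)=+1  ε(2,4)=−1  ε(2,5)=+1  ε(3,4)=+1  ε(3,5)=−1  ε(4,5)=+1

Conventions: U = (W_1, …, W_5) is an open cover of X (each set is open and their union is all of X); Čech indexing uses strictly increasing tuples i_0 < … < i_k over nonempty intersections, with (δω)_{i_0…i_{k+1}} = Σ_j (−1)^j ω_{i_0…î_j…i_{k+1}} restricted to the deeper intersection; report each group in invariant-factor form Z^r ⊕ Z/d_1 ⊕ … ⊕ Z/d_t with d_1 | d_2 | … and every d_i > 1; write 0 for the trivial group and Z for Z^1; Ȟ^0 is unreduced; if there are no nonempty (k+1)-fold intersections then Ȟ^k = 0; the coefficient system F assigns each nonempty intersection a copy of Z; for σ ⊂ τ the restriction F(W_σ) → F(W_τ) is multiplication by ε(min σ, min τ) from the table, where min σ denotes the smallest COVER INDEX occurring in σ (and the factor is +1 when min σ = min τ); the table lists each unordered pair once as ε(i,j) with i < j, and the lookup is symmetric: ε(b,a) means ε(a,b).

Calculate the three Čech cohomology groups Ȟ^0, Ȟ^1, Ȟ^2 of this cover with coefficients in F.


intersection data:
  W12={q5} W15={q9} W23={q2} W34={q1,q10} W45={q8,q12}
C dims 5,5; δ0: rk 5, SNF 1^4·2
Ȟ^0 = (5 − 5) − 0 = 0, so Ȟ^0 ≅ 0
Ȟ^1 = (5 − 0) − 5 = 0 plus torsion [2], so Ȟ^1 ≅ Z/2
Ȟ^2 = (0 − 0) − 0 = 0, so Ȟ^2 ≅ 0

Ȟ^0 = 0; Ȟ^1 = Z/2; Ȟ^2 = 0


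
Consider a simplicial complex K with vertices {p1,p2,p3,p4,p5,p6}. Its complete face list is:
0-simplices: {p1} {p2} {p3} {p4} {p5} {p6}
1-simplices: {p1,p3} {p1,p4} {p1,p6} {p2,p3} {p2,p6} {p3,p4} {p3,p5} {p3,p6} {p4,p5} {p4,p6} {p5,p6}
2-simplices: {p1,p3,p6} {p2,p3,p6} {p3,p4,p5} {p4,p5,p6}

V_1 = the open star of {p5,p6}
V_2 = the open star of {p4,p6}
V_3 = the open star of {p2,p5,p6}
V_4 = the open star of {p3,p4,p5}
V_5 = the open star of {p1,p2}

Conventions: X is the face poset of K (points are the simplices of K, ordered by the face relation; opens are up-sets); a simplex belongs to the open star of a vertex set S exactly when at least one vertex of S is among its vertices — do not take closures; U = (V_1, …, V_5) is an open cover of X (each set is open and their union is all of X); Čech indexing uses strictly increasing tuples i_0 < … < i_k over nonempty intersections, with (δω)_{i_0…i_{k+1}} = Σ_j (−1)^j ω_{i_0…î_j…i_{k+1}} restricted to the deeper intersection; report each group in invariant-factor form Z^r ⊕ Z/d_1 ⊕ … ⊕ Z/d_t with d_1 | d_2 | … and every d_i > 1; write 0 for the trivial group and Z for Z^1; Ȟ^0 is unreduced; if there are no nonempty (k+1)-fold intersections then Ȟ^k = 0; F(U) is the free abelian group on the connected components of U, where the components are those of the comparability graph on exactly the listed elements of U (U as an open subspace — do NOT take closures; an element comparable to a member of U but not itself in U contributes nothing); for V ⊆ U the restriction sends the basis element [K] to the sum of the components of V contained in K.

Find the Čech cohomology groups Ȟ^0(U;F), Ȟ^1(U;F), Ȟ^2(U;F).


nonempty intersections:
  V1={{p5},{p6},{p1,p6},{p2,p6},{p3,p5},{p3,p6},{p4,p5},{p4,p6},{p5,p6},{p1,p3,p6},{p2,p3,p6},{p3,p4,p5},{p4,p5,p6}} V2={{p4},{p6},{p1,p4},{p1,p6},{p2,p6},{p3,p4},{p3,p6},{p4,p5},{p4,p6},{p5,p6},{p1,p3,p6},{p2,p3,p6},{p3,p4,p5},{p4,p5,p6}} V3={{p2},{p5},{p6},{p1,p6},{p2,p3},{p2,p6},{p3,p5},{p3,p6},{p4,p5},{p4,p6},{p5,p6},{p1,p3,p6},{p2,p3,p6},{p3,p4,p5},{p4,p5,p6}} V4={{p3},{p4},{p5},{p1,p3},{p1,p4},{p2,p3},{p3,p4},{p3,p5},{p3,p6},{p4,p5},{p4,p6},{p5,p6},{p1,p3,p6},{p2,p3,p6},{p3,p4,p5},{p4,p5,p6}} V5={{p1},{p2},{p1,p3},{p1,p4},{p1,p6},{p2,p3},{p2,p6},{p1,p3,p6},{p2,p3,p6}}
  V12={{p6},{p1,p6},{p2,p6},{p3,p6},{p4,p5},{p4,p6},{p5,p6},{p1,p3,p6},{p2,p3,p6},{p3,p4,p5},{p4,p5,p6}} V13={{p5},{p6},{p1,p6},{p2,p6},{p3,p5},{p3,p6},{p4,p5},{p4,p6},{p5,p6},{p1,p3,p6},{p2,p3,p6},{p3,p4,p5},{p4,p5,p6}} V14={{p5},{p3,p5},{p3,p6},{p4,p5},{p4,p6},{p5,p6},{p1,p3,p6},{p2,p3,p6},{p3,p4,p5},{p4,p5,p6}} V15={{p1,p6},{p2,p6},{p1,p3,p6},{p2,p3,p6}} V23={{p6},{p1,p6},{p2,p6},{p3,p6},{p4,p5},{p4,p6},{p5,p6},{p1,p3,p6},{p2,p3,p6},{p3,p4,p5},{p4,p5,p6}} V24={{p4},{p1,p4},{p3,p4},{p3,p6},{p4,p5},{p4,p6},{p5,p6},{p1,p3,p6},{p2,p3,p6},{p3,p4,p5},{p4,p5,p6}} V25={{p1,p4},{p1,p6},{p2,p6},{p1,p3,p6},{p2,p3,p6}} V34={{p5},{p2,p3},{p3,p5},{p3,p6},{p4,p5},{p4,p6},{p5,p6},{p1,p3,p6},{p2,p3,p6},{p3,p4,p5},{p4,p5,p6}} V35={{p2},{p1,p6},{p2,p3},{p2,p6},{p1,p3,p6},{p2,p3,p6}} V45={{p1,p3},{p1,p4},{p2,p3},{p1,p3,p6},{p2,p3,p6}}
  V123={{p6},{p1,p6},{p2,p6},{p3,p6},{p4,p5},{p4,p6},{p5,p6},{p1,p3,p6},{p2,p3,p6},{p3,p4,p5},{p4,p5,p6}} V124={{p3,p6},{p4,p5},{p4,p6},{p5,p6},{p1,p3,p6},{p2,p3,p6},{p3,p4,p5},{p4,p5,p6}} V125={{p1,p6},{p2,p6},{p1,p3,p6},{p2,p3,p6}} V134={{p5},{p3,p5},{p3,p6},{p4,p5},{p4,p6},{p5,p6},{p1,p3,p6},{p2,p3,p6},{p3,p4,p5},{p4,p5,p6}} V135={{p1,p6},{p2,p6},{p1,p3,p6},{p2,p3,p6}} V145={{p1,p3,p6},{p2,p3,p6}} V234={{p3,p6},{p4,p5},{p4,p6},{p5,p6},{p1,p3,p6},{p2,p3,p6},{p3,p4,p5},{p4,p5,p6}} V235={{p1,p6},{p2,p6},{p1,p3,p6},{p2,p3,p6}} V245={{p1,p4},{p1,p3,p6},{p2,p3,p6}} V345={{p2,p3},{p1,p3,p6},{p2,p3,p6}}
  V1234={{p3,p6},{p4,p5},{p4,p6},{p5,p6},{p1,p3,p6},{p2,p3,p6},{p3,p4,p5},{p4,p5,p6}} V1235={{p1,p6},{p2,p6},{p1,p3,p6},{p2,p3,p6}} V1245={{p1,p3,p6},{p2,p3,p6}} V1345={{p1,p3,p6},{p2,p3,p6}} V2345={{p1,p3,p6},{p2,p3,p6}}
  V12345={{p1,p3,p6},{p2,p3,p6}}
components per intersection:
  V1: {{p5},{p6},{p1,p6},{p2,p6},{p3,p5},{p3,p6},{p4,p5},{p4,p6},{p5,p6},{p1,p3,p6},{p2,p3,p6},{p3,p4,p5},{p4,p5,p6}}
  V2: {{p4},{p6},{p1,p4},{p1,p6},{p2,p6},{p3,p4},{p3,p6},{p4,p5},{p4,p6},{p5,p6},{p1,p3,p6},{p2,p3,p6},{p3,p4,p5},{p4,p5,p6}}
  V3: {{p2},{p5},{p6},{p1,p6},{p2,p3},{p2,p6},{p3,p5},{p3,p6},{p4,p5},{p4,p6},{p5,p6},{p1,p3,p6},{p2,p3,p6},{p3,p4,p5},{p4,p5,p6}}
  V4: {{p3},{p4},{p5},{p1,p3},{p1,p4},{p2,p3},{p3,p4},{p3,p5},{p3,p6},{p4,p5},{p4,p6},{p5,p6},{p1,p3,p6},{p2,p3,p6},{p3,p4,p5},{p4,p5,p6}}
  V5: {{p1},{p1,p3},{p1,p4},{p1,p6},{p1,p3,p6}} {{p2},{p2,p3},{p2,p6},{p2,p3,p6}}
  V12: {{p6},{p1,p6},{p2,p6},{p3,p6},{p4,p5},{p4,p6},{p5,p6},{p1,p3,p6},{p2,p3,p6},{p3,p4,p5},{p4,p5,p6}}
  V13: {{p5},{p6},{p1,p6},{p2,p6},{p3,p5},{p3,p6},{p4,p5},{p4,p6},{p5,p6},{p1,p3,p6},{p2,p3,p6},{p3,p4,p5},{p4,p5,p6}}
  V14: {{p5},{p3,p5},{p4,p5},{p4,p6},{p5,p6},{p3,p4,p5},{p4,p5,p6}} {{p3,p6},{p1,p3,p6},{p2,p3,p6}}
  V15: {{p1,p6},{p1,p3,p6}} {{p2,p6},{p2,p3,p6}}
  V23: {{p6},{p1,p6},{p2,p6},{p3,p6},{p4,p5},{p4,p6},{p5,p6},{p1,p3,p6},{p2,p3,p6},{p3,p4,p5},{p4,p5,p6}}
  V24: {{p4},{p1,p4},{p3,p4},{p4,p5},{p4,p6},{p5,p6},{p3,p4,p5},{p4,p5,p6}} {{p3,p6},{p1,p3,p6},{p2,p3,p6}}
  V25: {{p1,p4}} {{p1,p6},{p1,p3,p6}} {{p2,p6},{p2,p3,p6}}
  V34: {{p5},{p3,p5},{p4,p5},{p4,p6},{p5,p6},{p3,p4,p5},{p4,p5,p6}} {{p2,p3},{p3,p6},{p1,p3,p6},{p2,p3,p6}}
  V35: {{p2},{p2,p3},{p2,p6},{p2,p3,p6}} {{p1,p6},{p1,p3,p6}}
  V45: {{p1,p3},{p1,p3,p6}} {{p1,p4}} {{p2,p3},{p2,p3,p6}}
  V123: {{p6},{p1,p6},{p2,p6},{p3,p6},{p4,p5},{p4,p6},{p5,p6},{p1,p3,p6},{p2,p3,p6},{p3,p4,p5},{p4,p5,p6}}
  V124: {{p3,p6},{p1,p3,p6},{p2,p3,p6}} {{p4,p5},{p4,p6},{p5,p6},{p3,p4,p5},{p4,p5,p6}}
  V125: {{p1,p6},{p1,p3,p6}} {{p2,p6},{p2,p3,p6}}
  V134: {{p5},{p3,p5},{p4,p5},{p4,p6},{p5,p6},{p3,p4,p5},{p4,p5,p6}} {{p3,p6},{p1,p3,p6},{p2,p3,p6}}
  V135: {{p1,p6},{p1,p3,p6}} {{p2,p6},{p2,p3,p6}}
  V145: {{p1,p3,p6}} {{p2,p3,p6}}
  V234: {{p3,p6},{p1,p3,p6},{p2,p3,p6}} {{p4,p5},{p4,p6},{p5,p6},{p3,p4,p5},{p4,p5,p6}}
  V235: {{p1,p6},{p1,p3,p6}} {{p2,p6},{p2,p3,p6}}
  V245: {{p1,p4}} {{p1,p3,p6}} {{p2,p3,p6}}
  V345: {{p2,p3},{p2,p3,p6}} {{p1,p3,p6}}
  V1234: {{p3,p6},{p1,p3,p6},{p2,p3,p6}} {{p4,p5},{p4,p6},{p5,p6},{p3,p4,p5},{p4,p5,p6}}
  V1235: {{p1,p6},{p1,p3,p6}} {{p2,p6},{p2,p3,p6}}
  V1245: {{p1,p3,p6}} {{p2,p3,p6}}
  V1345: {{p1,p3,p6}} {{p2,p3,p6}}
  V2345: {{p1,p3,p6}} {{p2,p3,p6}}
  V12345: {{p1,p3,p6}} {{p2,p3,p6}}
C dims 6,19,20,10; δ0: rk 5, SNF 1^5; δ1: rk 12, SNF 1^12; δ2: rk 8, SNF 1^8
Ȟ^0: (6−5)−0=1 ⇒ Z
Ȟ^1: (19−12)−5=2 ⇒ Z^2
Ȟ^2: (20−8)−12=0 ⇒ 0

Ȟ^0 ≅ Z; Ȟ^1 ≅ Z^2; Ȟ^2 ≅ 0


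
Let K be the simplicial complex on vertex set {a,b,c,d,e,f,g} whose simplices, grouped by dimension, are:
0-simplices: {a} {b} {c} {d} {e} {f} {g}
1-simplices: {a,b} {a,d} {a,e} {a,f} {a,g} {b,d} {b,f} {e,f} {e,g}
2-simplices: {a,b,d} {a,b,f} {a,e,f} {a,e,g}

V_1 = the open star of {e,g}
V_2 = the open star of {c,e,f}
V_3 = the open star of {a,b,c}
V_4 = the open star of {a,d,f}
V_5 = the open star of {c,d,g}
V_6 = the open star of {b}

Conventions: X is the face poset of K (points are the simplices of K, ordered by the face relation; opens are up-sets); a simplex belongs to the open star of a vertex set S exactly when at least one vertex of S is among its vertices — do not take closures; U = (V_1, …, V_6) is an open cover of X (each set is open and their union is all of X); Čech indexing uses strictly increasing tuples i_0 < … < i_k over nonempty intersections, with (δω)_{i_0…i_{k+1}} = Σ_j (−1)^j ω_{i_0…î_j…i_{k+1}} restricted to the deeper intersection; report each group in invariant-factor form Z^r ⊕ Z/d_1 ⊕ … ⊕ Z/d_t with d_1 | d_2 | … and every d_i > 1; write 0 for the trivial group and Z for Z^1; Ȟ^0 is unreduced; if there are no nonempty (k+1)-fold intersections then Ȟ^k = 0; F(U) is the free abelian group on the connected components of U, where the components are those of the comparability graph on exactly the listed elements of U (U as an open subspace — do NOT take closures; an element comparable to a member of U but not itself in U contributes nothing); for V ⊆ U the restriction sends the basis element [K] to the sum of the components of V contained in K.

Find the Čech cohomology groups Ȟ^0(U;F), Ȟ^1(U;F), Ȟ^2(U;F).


Ȟ^0 = Z^2; Ȟ^1 = 0; Ȟ^2 = 0

nonempty overlaps:
  V1={{e},{g},{a,e},{a,g},{e,f},{e,g},{a,e,f},{a,e,g}} V2={{c},{e},{f},{a,e},{a,f},{b,f},{e,f},{e,g},{a,b,f},{a,e,f},{a,e,g}} V3={{a},{b},{c},{a,b},{a,d},{a,e},{a,f},{a,g},{b,d},{b,f},{a,b,d},{a,b,f},{a,e,f},{a,e,g}} V4={{a},{d},{f},{a,b},{a,d},{a,e},{a,f},{a,g},{b,d},{b,f},{e,f},{a,b,d},{a,b,f},{a,e,f},{a,e,g}} V5={{c},{d},{g},{a,d},{a,g},{b,d},{e,g},{a,b,d},{a,e,g}} V6={{b},{a,b},{b,d},{b,f},{a,b,d},{a,b,f}}
  V12={{e},{a,e},{e,f},{e,g},{a,e,f},{a,e,g}} V13={{a,e},{a,g},{a,e,f},{a,e,g}} V14={{a,e},{a,g},{e,f},{a,e,f},{a,e,g}} V15={{g},{a,g},{e,g},{a,e,g}} V23={{c},{a,e},{a,f},{b,f},{a,b,f},{a,e,f},{a,e,g}} V24={{f},{a,e},{a,f},{b,f},{e,f},{a,b,f},{a,e,f},{a,e,g}} V25={{c},{e,g},{a,e,g}} V26={{b,f},{a,b,f}} V34={{a},{a,b},{a,d},{a,e},{a,f},{a,g},{b,d},{b,f},{a,b,d},{a,b,f},{a,e,f},{a,e,g}} V35={{c},{a,d},{a,g},{b,d},{a,b,d},{a,e,g}} V36={{b},{a,b},{b,d},{b,f},{a,b,d},{a,b,f}} V45={{d},{a,d},{a,g},{b,d},{a,b,d},{a,e,g}} V46={{a,b},{b,d},{b,f},{a,b,d},{a,b,f}} V56={{b,d},{a,b,d}}
  V123={{a,e},{a,e,f},{a,e,g}} V124={{a,e},{e,f},{a,e,f},{a,e,g}} V125={{e,g},{a,e,g}} V134={{a,e},{a,g},{a,e,f},{a,e,g}} V135={{a,g},{a,e,g}} V145={{a,g},{a,e,g}} V234={{a,e},{a,f},{b,f},{a,b,f},{a,e,f},{a,e,g}} V235={{c},{a,e,g}} V236={{b,f},{a,b,f}} V245={{a,e,g}} V246={{b,f},{a,b,f}} V345={{a,d},{a,g},{b,d},{a,b,d},{a,e,g}} V346={{a,b},{b,d},{b,f},{a,b,d},{a,b,f}} V356={{b,d},{a,b,d}} V456={{b,d},{a,b,d}}
  V1234={{a,e},{a,e,f},{a,e,g}} V1235={{a,e,g}} V1245={{a,e,g}} V1345={{a,g},{a,e,g}} V2345={{a,e,g}} V2346={{b,f},{a,b,f}} V3456={{b,d},{a,b,d}}
  V12345={{a,e,g}}
components per intersection:
  V1: {{e},{g},{a,e},{a,g},{e,f},{e,g},{a,e,f},{a,e,g}}
  V2: {{c}} {{e},{f},{a,e},{a,f},{b,f},{e,f},{e,g},{a,b,f},{a,e,f},{a,e,g}}
  V3: {{a},{b},{a,b},{a,d},{a,e},{a,f},{a,g},{b,d},{b,f},{a,b,d},{a,b,f},{a,e,f},{a,e,g}} {{c}}
  V4: {{a},{d},{f},{a,b},{a,d},{a,e},{a,f},{a,g},{b,d},{b,f},{e,f},{a,b,d},{a,b,f},{a,e,f},{a,e,g}}
  V5: {{c}} {{d},{a,d},{b,d},{a,b,d}} {{g},{a,g},{e,g},{a,e,g}}
  V6: {{b},{a,b},{b,d},{b,f},{a,b,d},{a,b,f}}
  V12: {{e},{a,e},{e,f},{e,g},{a,e,f},{a,e,g}}
  V13: {{a,e},{a,g},{a,e,f},{a,e,g}}
  V14: {{a,e},{a,g},{e,f},{a,e,f},{a,e,g}}
  V15: {{g},{a,g},{e,g},{a,e,g}}
  V23: {{c}} {{a,e},{a,f},{b,f},{a,b,f},{a,e,f},{a,e,g}}
  V24: {{f},{a,e},{a,f},{b,f},{e,f},{a,b,f},{a,e,f},{a,e,g}}
  V25: {{c}} {{e,g},{a,e,g}}
  V26: {{b,f},{a,b,f}}
  V34: {{a},{a,b},{a,d},{a,e},{a,f},{a,g},{b,d},{b,f},{a,b,d},{a,b,f},{a,e,f},{a,e,g}}
  V35: {{c}} {{a,d},{b,d},{a,b,d}} {{a,g},{a,e,g}}
  V36: {{b},{a,b},{b,d},{b,f},{a,b,d},{a,b,f}}
  V45: {{d},{a,d},{b,d},{a,b,d}} {{a,g},{a,e,g}}
  V46: {{a,b},{b,d},{b,f},{a,b,d},{a,b,f}}
  V56: {{b,d},{a,b,d}}
  V123: {{a,e},{a,e,f},{a,e,g}}
  V124: {{a,e},{e,f},{a,e,f},{a,e,g}}
  V125: {{e,g},{a,e,g}}
  V134: {{a,e},{a,g},{a,e,f},{a,e,g}}
  V135: {{a,g},{a,e,g}}
  V145: {{a,g},{a,e,g}}
  V234: {{a,e},{a,f},{b,f},{a,b,f},{a,e,f},{a,e,g}}
  V235: {{c}} {{a,e,g}}
  V236: {{b,f},{a,b,f}}
  V245: {{a,e,g}}
  V246: {{b,f},{a,b,f}}
  V345: {{a,d},{b,d},{a,b,d}} {{a,g},{a,e,g}}
  V346: {{a,b},{b,d},{b,f},{a,b,d},{a,b,f}}
  V356: {{b,d},{a,b,d}}
  V456: {{b,d},{a,b,d}}
  V1234: {{a,e},{a,e,f},{a,e,g}}
  V1235: {{a,e,g}}
  V1245: {{a,e,g}}
  V1345: {{a,g},{a,e,g}}
  V2345: {{a,e,g}}
  V2346: {{b,f},{a,b,f}}
  V3456: {{b,d},{a,b,d}}
  V12345: {{a,e,g}}
C dims 10,19,17,7; δ0: rk 8, SNF 1^8; δ1: rk 11, SNF 1^11; δ2: rk 6, SNF 1^6
degree 0: 10−8−0 = 2 → Ȟ^0 ≅ Z^2
degree 1: 19−11−8 = 0 → Ȟ^1 ≅ 0
degree 2: 17−6−11 = 0 → Ȟ^2 ≅ 0


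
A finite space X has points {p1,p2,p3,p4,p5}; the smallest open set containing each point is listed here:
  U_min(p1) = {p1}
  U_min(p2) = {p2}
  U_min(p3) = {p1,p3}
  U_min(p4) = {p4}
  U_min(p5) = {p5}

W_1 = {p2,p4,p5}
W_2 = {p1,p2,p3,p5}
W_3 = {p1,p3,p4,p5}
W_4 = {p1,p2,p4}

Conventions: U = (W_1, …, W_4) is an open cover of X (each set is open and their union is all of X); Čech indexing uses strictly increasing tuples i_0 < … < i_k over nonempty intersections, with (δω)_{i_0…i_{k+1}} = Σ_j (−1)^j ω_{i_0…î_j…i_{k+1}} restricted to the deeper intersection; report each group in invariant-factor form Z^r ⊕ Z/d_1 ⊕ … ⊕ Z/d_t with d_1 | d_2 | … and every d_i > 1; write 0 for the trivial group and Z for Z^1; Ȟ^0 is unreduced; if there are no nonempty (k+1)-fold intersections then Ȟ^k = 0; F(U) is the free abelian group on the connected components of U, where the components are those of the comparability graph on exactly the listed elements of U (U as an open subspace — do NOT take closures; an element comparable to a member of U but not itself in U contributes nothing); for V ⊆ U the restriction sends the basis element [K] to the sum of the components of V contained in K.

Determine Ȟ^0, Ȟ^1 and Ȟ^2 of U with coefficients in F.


nerve simplices:
  W12={p2,p5} W13={p4,p5} W14={p2,p4} W23={p1,p3,p5} W24={p1,p2} W34={p1,p4}
  W123={p5} W124={p2} W134={p4} W234={p1}
components per intersection:
  W1: {p2} {p4} {p5}
  W2: {p1,p3} {p2} {p5}
  W3: {p1,p3} {p4} {p5}
  W4: {p1} {p2} {p4}
  W12: {p2} {p5}
  W13: {p4} {p5}
  W14: {p2} {p4}
  W23: {p1,p3} {p5}
  W24: {p1} {p2}
  W34: {p1} {p4}
  W123: {p5}
  W124: {p2}
  W134: {p4}
  W234: {p1}
C dims 12,12,4; δ0: rk 8, SNF 1^8; δ1: rk 4, SNF 1^4
degree 0: 12−8−0 = 4 → Ȟ^0 ≅ Z^4
degree 1: 12−4−8 = 0 → Ȟ^1 ≅ 0
degree 2: 4−0−4 = 0 → Ȟ^2 ≅ 0

Ȟ^0(U;F) ≅ Z^4, Ȟ^1(U;F) ≅ 0 and Ȟ^2(U;F) ≅ 0


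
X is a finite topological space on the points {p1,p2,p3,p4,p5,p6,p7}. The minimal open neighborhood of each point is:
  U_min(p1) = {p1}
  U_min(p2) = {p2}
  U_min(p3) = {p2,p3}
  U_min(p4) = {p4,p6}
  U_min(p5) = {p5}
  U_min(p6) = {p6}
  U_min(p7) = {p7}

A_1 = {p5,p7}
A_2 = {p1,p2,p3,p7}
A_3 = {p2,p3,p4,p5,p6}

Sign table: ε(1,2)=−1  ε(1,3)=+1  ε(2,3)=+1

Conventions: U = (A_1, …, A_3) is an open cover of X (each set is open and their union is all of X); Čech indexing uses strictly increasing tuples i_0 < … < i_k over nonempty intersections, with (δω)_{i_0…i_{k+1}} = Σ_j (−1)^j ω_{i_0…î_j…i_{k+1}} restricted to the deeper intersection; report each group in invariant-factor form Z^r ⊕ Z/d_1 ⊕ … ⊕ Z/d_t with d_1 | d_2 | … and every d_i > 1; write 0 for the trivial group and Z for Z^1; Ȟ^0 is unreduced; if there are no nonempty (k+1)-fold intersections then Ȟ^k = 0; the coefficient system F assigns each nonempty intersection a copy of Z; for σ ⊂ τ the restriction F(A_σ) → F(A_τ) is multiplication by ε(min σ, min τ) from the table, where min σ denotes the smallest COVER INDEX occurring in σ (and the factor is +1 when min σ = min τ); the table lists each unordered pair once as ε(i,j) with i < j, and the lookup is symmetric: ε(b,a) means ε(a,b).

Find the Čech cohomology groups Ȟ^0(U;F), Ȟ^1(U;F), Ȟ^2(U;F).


Ȟ^0 = 0, Ȟ^1 = Z/2 and Ȟ^2 = 0

nonempty intersections:
  A12={p7} A13={p5} A23={p2,p3}
C dims 3,3; δ0: rk 3, SNF 1^2·2
Ȟ^0: (3−3)−0=0 ⇒ 0
Ȟ^1: (3−0)−3=0 plus torsion [2] ⇒ Z/2
Ȟ^2: (0−0)−0=0 ⇒ 0


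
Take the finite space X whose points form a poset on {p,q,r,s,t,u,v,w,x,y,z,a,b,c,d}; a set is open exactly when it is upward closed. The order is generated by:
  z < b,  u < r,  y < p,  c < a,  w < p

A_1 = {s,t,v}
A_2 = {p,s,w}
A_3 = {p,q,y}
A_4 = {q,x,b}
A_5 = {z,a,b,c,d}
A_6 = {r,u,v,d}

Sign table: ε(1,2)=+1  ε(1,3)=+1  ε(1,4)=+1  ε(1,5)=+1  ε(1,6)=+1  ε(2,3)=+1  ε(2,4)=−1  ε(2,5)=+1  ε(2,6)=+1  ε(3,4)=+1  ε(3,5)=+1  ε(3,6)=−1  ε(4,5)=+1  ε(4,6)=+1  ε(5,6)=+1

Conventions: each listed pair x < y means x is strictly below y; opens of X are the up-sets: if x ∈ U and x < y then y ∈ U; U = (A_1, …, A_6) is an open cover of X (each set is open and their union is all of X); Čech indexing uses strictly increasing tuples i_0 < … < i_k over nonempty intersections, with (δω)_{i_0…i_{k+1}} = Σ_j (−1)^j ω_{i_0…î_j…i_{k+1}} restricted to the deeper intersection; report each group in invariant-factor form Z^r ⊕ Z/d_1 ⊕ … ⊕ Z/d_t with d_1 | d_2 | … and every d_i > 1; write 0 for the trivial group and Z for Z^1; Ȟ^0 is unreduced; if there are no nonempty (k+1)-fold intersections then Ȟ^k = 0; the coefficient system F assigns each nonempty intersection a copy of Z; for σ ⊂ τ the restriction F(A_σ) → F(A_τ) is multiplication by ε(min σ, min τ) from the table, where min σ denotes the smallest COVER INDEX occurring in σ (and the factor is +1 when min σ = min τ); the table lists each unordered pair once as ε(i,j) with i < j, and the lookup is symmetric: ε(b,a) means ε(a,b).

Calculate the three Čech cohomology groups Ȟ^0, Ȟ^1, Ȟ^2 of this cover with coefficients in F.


nonempty intersections:
  A12={s} A16={v} A23={p} A34={q} A45={b} A56={d}
C dims 6,6; δ0: rk 5, SNF 1^5
Ȟ^0: (6−5)−0=1 ⇒ Z
Ȟ^1: (6−0)−5=1 ⇒ Z
Ȟ^2: (0−0)−0=0 ⇒ 0

Ȟ^0(U;F) ≅ Z, Ȟ^1(U;F) ≅ Z and Ȟ^2(U;F) ≅ 0


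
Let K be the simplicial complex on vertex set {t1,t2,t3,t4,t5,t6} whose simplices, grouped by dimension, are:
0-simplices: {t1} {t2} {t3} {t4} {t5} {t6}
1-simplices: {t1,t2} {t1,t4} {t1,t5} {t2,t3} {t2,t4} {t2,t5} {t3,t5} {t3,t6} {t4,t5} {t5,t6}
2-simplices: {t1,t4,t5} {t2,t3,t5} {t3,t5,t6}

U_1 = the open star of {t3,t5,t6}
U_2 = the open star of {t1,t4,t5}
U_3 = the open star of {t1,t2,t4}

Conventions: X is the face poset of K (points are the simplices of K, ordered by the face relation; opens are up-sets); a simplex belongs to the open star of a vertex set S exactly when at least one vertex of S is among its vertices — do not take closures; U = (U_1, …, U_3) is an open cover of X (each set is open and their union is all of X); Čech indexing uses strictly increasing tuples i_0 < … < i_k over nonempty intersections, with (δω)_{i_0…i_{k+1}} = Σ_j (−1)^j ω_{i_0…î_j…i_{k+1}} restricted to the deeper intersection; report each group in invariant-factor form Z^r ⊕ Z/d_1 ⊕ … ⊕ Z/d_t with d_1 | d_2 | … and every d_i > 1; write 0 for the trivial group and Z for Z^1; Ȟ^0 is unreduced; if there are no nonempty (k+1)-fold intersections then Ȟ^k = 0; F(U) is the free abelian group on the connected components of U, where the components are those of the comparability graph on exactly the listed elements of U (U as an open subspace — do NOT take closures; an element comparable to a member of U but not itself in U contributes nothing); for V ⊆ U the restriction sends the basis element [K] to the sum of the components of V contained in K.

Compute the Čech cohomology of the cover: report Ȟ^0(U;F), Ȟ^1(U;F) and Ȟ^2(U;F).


nonempty overlaps:
  U1={{t3},{t5},{t6},{t1,t5},{t2,t3},{t2,t5},{t3,t5},{t3,t6},{t4,t5},{t5,t6},{t1,t4,t5},{t2,t3,t5},{t3,t5,t6}} U2={{t1},{t4},{t5},{t1,t2},{t1,t4},{t1,t5},{t2,t4},{t2,t5},{t3,t5},{t4,t5},{t5,t6},{t1,t4,t5},{t2,t3,t5},{t3,t5,t6}} U3={{t1},{t2},{t4},{t1,t2},{t1,t4},{t1,t5},{t2,t3},{t2,t4},{t2,t5},{t4,t5},{t1,t4,t5},{t2,t3,t5}}
  U12={{t5},{t1,t5},{t2,t5},{t3,t5},{t4,t5},{t5,t6},{t1,t4,t5},{t2,t3,t5},{t3,t5,t6}} U13={{t1,t5},{t2,t3},{t2,t5},{t4,t5},{t1,t4,t5},{t2,t3,t5}} U23={{t1},{t4},{t1,t2},{t1,t4},{t1,t5},{t2,t4},{t2,t5},{t4,t5},{t1,t4,t5},{t2,t3,t5}}
  U123={{t1,t5},{t2,t5},{t4,t5},{t1,t4,t5},{t2,t3,t5}}
components per intersection:
  U1: {{t3},{t5},{t6},{t1,t5},{t2,t3},{t2,t5},{t3,t5},{t3,t6},{t4,t5},{t5,t6},{t1,t4,t5},{t2,t3,t5},{t3,t5,t6}}
  U2: {{t1},{t4},{t5},{t1,t2},{t1,t4},{t1,t5},{t2,t4},{t2,t5},{t3,t5},{t4,t5},{t5,t6},{t1,t4,t5},{t2,t3,t5},{t3,t5,t6}}
  U3: {{t1},{t2},{t4},{t1,t2},{t1,t4},{t1,t5},{t2,t3},{t2,t4},{t2,t5},{t4,t5},{t1,t4,t5},{t2,t3,t5}}
  U12: {{t5},{t1,t5},{t2,t5},{t3,t5},{t4,t5},{t5,t6},{t1,t4,t5},{t2,t3,t5},{t3,t5,t6}}
  U13: {{t1,t5},{t4,t5},{t1,t4,t5}} {{t2,t3},{t2,t5},{t2,t3,t5}}
  U23: {{t1},{t4},{t1,t2},{t1,t4},{t1,t5},{t2,t4},{t4,t5},{t1,t4,t5}} {{t2,t5},{t2,t3,t5}}
  U123: {{t1,t5},{t4,t5},{t1,t4,t5}} {{t2,t5},{t2,t3,t5}}
C dims 3,5,2; δ0: rk 2, SNF 1^2; δ1: rk 2, SNF 1^2
degree 0: 3−2−0 = 1 → Ȟ^0 ≅ Z
degree 1: 5−2−2 = 1 → Ȟ^1 ≅ Z
degree 2: 2−0−2 = 0 → Ȟ^2 ≅ 0

Ȟ^0(U;F) ≅ Z, Ȟ^1(U;F) ≅ Z and Ȟ^2(U;F) ≅ 0


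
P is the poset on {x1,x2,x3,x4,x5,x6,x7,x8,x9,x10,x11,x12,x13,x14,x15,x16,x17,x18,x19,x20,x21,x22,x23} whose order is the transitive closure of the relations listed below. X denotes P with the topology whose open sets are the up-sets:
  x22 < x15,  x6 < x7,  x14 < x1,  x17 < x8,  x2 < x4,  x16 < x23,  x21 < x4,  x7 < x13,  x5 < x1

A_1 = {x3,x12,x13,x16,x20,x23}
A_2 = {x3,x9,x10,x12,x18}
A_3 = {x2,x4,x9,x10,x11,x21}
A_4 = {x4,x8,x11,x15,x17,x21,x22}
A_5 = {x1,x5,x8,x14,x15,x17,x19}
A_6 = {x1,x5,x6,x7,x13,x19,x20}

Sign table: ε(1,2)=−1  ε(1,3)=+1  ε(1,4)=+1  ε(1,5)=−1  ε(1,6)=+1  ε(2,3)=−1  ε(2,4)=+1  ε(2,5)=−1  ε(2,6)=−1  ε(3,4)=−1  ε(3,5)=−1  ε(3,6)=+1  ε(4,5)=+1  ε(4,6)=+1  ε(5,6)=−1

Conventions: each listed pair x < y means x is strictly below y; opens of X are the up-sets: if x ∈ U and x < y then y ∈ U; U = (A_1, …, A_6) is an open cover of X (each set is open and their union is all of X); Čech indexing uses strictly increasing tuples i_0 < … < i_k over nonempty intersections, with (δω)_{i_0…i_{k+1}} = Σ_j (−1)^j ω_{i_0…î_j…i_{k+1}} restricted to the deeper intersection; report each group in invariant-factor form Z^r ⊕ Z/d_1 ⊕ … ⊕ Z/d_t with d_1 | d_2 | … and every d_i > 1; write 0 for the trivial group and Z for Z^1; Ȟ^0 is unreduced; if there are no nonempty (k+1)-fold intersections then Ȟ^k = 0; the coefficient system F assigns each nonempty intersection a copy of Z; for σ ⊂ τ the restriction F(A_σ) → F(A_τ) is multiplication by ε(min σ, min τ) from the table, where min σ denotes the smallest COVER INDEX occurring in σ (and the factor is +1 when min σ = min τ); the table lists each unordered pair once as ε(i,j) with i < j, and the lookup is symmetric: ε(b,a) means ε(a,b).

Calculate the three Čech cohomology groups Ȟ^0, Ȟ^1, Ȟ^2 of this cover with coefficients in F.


nerve of the cover:
  A12={x3,x12} A16={x13,x20} A23={x9,x10} A34={x4,x11,x21} A45={x8,x15,x17} A56={x1,x5,x19}
C dims 6,6; δ0: rk 5, SNF 1^5
Ȟ^0 = (6 − 5) − 0 = 1, so Ȟ^0 ≅ Z
Ȟ^1 = (6 − 0) − 5 = 1, so Ȟ^1 ≅ Z
Ȟ^2 = (0 − 0) − 0 = 0, so Ȟ^2 ≅ 0

Ȟ^0(U;F) ≅ Z; Ȟ^1(U;F) ≅ Z; Ȟ^2(U;F) ≅ 0


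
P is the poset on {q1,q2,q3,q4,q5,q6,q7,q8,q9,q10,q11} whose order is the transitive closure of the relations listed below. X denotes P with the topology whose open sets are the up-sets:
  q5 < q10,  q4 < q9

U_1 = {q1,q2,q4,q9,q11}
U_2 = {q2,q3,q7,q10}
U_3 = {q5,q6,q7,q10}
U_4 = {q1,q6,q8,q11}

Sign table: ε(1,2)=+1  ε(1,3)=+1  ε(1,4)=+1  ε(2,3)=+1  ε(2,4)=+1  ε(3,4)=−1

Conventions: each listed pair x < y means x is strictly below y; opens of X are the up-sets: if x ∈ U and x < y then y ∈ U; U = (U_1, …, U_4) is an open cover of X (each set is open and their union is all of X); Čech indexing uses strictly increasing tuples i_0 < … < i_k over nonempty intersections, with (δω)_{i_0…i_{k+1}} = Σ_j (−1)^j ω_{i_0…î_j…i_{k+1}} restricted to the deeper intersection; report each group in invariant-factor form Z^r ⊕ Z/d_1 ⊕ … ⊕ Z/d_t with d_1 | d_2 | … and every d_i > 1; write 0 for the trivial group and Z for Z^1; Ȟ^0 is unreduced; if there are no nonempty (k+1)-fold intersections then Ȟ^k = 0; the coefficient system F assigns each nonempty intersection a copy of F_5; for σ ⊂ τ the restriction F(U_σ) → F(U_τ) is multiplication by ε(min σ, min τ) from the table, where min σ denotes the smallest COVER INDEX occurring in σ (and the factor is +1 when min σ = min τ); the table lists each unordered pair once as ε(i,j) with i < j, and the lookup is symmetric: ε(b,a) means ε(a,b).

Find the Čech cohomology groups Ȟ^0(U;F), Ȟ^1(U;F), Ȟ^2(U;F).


cover nerve:
  U12={q2} U14={q1,q11} U23={q7,q10} U34={q6}
C dims 4,4; δ0: rk_F5 4
Ȟ^0: (4−4)−0=0 ⇒ 0
Ȟ^1: (4−0)−4=0 ⇒ 0
Ȟ^2: (0−0)−0=0 ⇒ 0

Ȟ^0 ≅ 0, Ȟ^1 ≅ 0, Ȟ^2 ≅ 0


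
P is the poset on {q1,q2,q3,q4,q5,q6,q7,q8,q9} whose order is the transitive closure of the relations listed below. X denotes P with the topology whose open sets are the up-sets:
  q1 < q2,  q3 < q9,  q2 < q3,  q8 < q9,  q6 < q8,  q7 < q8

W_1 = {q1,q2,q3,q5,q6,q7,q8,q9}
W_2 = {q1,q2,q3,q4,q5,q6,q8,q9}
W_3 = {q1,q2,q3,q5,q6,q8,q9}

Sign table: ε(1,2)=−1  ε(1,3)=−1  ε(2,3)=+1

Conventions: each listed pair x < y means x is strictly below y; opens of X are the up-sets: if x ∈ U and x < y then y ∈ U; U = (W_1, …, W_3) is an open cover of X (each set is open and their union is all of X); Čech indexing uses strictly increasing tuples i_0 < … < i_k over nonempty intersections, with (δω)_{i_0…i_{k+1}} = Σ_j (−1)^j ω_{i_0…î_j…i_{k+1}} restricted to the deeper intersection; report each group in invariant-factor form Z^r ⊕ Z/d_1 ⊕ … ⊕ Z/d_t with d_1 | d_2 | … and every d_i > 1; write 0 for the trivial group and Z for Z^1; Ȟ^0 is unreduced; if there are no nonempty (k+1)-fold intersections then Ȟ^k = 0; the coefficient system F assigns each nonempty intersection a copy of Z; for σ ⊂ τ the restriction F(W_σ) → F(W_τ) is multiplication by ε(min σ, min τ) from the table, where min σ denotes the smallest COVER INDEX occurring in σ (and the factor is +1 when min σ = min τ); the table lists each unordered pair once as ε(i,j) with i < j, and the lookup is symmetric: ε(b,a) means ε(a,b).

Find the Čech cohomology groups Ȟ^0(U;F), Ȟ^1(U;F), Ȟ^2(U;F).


Ȟ^0(U;F) ≅ Z, Ȟ^1(U;F) ≅ 0, Ȟ^2(U;F) ≅ 0

nonempty overlaps:
  W12={q1,q2,q3,q5,q6,q8,q9} W13={q1,q2,q3,q5,q6,q8,q9} W23={q1,q2,q3,q5,q6,q8,q9}
  W123={q1,q2,q3,q5,q6,q8,q9}
C dims 3,3,1; δ0: rk 2, SNF 1^2; δ1: rk 1, SNF 1^1
degree 0: 3−2−0 = 1 → Ȟ^0 ≅ Z
degree 1: 3−1−2 = 0 → Ȟ^1 ≅ 0
degree 2: 1−0−1 = 0 → Ȟ^2 ≅ 0


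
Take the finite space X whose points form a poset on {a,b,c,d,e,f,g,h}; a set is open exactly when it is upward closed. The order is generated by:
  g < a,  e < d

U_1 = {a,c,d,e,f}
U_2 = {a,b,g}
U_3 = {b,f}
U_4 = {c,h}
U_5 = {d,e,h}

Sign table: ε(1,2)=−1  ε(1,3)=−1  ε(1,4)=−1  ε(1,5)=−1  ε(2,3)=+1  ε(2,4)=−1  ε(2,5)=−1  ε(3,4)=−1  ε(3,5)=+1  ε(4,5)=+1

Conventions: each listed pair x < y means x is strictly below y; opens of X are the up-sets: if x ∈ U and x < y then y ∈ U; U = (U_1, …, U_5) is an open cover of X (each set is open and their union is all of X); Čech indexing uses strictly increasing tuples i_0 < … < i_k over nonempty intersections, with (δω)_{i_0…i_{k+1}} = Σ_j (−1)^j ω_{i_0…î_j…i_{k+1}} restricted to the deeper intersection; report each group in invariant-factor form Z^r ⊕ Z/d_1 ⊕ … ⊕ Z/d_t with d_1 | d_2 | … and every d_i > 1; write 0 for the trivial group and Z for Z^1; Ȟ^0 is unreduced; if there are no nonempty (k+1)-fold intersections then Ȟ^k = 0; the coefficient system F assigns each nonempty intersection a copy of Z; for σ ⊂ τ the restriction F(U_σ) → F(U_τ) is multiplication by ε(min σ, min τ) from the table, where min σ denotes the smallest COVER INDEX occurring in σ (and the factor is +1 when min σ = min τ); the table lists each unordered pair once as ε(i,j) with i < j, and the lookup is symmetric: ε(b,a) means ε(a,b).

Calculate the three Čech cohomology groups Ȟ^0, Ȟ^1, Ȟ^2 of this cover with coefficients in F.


Ȟ^0 ≅ Z, Ȟ^1 ≅ Z^2, Ȟ^2 ≅ 0

nerve of the cover:
  U12={a} U13={f} U14={c} U15={d,e} U23={b} U45={h}
C dims 5,6; δ0: rk 4, SNF 1^4
Ȟ^0 = (5 − 4) − 0 = 1, so Ȟ^0 ≅ Z
Ȟ^1 = (6 − 0) − 4 = 2, so Ȟ^1 ≅ Z^2
Ȟ^2 = (0 − 0) − 0 = 0, so Ȟ^2 ≅ 0


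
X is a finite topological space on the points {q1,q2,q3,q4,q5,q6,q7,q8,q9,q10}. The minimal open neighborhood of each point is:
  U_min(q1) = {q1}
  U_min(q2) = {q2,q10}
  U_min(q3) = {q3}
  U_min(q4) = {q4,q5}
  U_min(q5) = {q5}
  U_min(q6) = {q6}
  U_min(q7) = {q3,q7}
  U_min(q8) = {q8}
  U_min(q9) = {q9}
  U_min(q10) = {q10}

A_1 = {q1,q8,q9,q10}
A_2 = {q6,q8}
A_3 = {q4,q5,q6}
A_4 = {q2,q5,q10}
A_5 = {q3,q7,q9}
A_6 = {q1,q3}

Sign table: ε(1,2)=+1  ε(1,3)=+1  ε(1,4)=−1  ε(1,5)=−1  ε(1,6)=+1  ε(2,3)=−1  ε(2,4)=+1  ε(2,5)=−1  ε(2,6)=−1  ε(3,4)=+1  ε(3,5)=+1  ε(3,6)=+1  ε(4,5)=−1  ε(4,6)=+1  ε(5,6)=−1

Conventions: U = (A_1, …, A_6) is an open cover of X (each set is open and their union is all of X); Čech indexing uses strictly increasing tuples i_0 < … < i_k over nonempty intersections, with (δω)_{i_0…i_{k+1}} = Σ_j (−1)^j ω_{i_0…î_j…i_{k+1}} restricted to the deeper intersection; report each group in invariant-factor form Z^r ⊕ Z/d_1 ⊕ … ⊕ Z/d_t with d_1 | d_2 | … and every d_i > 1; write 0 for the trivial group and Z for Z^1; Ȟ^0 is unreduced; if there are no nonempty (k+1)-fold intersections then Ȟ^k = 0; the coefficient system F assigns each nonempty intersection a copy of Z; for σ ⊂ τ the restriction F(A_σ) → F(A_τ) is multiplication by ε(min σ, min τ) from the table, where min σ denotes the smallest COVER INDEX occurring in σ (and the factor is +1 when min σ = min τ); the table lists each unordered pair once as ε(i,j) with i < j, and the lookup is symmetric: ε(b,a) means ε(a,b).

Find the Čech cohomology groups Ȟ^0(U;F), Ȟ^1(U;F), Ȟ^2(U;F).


nerve simplices:
  A12={q8} A14={q10} A15={q9} A16={q1} A23={q6} A34={q5} A56={q3}
C dims 6,7; δ0: rk 5, SNF 1^5
degree 0: 6−5−0 = 1 → Ȟ^0 ≅ Z
degree 1: 7−0−5 = 2 → Ȟ^1 ≅ Z^2
degree 2: 0−0−0 = 0 → Ȟ^2 ≅ 0

Ȟ^0(U;F) ≅ Z, Ȟ^1(U;F) ≅ Z^2, Ȟ^2(U;F) ≅ 0


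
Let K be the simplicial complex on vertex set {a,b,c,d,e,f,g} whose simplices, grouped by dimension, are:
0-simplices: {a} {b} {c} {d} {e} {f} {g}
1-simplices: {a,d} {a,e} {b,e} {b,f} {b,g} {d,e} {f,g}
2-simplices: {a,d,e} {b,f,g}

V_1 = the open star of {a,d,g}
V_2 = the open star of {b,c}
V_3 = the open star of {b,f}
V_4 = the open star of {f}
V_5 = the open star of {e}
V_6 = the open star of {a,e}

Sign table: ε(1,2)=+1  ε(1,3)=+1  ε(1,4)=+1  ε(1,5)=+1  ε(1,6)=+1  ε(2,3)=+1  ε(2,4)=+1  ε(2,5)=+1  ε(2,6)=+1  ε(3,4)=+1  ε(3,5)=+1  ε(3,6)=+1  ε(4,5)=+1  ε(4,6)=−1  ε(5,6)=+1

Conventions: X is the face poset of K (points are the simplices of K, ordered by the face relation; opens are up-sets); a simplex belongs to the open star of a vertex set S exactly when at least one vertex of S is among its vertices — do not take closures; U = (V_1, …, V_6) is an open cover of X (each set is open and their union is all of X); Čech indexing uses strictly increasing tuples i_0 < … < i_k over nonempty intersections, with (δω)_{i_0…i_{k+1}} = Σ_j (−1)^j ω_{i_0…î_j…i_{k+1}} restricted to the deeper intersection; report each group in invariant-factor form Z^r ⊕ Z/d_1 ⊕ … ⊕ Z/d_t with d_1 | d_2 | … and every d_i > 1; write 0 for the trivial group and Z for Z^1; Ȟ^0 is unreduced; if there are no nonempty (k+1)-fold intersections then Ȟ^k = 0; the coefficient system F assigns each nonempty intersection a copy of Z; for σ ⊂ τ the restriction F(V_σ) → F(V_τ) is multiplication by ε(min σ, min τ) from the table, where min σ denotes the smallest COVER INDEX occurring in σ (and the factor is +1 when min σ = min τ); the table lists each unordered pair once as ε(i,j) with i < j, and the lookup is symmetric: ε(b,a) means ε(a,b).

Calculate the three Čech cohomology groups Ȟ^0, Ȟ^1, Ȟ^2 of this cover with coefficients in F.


nonempty intersections:
  V1={{a},{d},{g},{a,d},{a,e},{b,g},{d,e},{f,g},{a,d,e},{b,f,g}} V2={{b},{c},{b,e},{b,f},{b,g},{b,f,g}} V3={{b},{f},{b,e},{b,f},{b,g},{f,g},{b,f,g}} V4={{f},{b,f},{f,g},{b,f,g}} V5={{e},{a,e},{b,e},{d,e},{a,d,e}} V6={{a},{e},{a,d},{a,e},{b,e},{d,e},{a,d,e}}
  V12={{b,g},{b,f,g}} V13={{b,g},{f,g},{b,f,g}} V14={{f,g},{b,f,g}} V15={{a,e},{d,e},{a,d,e}} V16={{a},{a,d},{a,e},{d,e},{a,d,e}} V23={{b},{b,e},{b,f},{b,g},{b,f,g}} V24={{b,f},{b,f,g}} V25={{b,e}} V26={{b,e}} V34={{f},{b,f},{f,g},{b,f,g}} V35={{b,e}} V36={{b,e}} V56={{e},{a,e},{b,e},{d,e},{a,d,e}}
  V123={{b,g},{b,f,g}} V124={{b,f,g}} V134={{f,g},{b,f,g}} V156={{a,e},{d,e},{a,d,e}} V234={{b,f},{b,f,g}} V235={{b,e}} V236={{b,e}} V256={{b,e}} V356={{b,e}}
  V1234={{b,f,g}} V2356={{b,e}}
C dims 6,13,9,2; δ0: rk 5, SNF 1^5; δ1: rk 7, SNF 1^7; δ2: rk 2, SNF 1^2
Ȟ^0: (6−5)−0=1 ⇒ Z
Ȟ^1: (13−7)−5=1 ⇒ Z
Ȟ^2: (9−2)−7=0 ⇒ 0

Ȟ^0(U;F) ≅ Z, Ȟ^1(U;F) ≅ Z and Ȟ^2(U;F) ≅ 0


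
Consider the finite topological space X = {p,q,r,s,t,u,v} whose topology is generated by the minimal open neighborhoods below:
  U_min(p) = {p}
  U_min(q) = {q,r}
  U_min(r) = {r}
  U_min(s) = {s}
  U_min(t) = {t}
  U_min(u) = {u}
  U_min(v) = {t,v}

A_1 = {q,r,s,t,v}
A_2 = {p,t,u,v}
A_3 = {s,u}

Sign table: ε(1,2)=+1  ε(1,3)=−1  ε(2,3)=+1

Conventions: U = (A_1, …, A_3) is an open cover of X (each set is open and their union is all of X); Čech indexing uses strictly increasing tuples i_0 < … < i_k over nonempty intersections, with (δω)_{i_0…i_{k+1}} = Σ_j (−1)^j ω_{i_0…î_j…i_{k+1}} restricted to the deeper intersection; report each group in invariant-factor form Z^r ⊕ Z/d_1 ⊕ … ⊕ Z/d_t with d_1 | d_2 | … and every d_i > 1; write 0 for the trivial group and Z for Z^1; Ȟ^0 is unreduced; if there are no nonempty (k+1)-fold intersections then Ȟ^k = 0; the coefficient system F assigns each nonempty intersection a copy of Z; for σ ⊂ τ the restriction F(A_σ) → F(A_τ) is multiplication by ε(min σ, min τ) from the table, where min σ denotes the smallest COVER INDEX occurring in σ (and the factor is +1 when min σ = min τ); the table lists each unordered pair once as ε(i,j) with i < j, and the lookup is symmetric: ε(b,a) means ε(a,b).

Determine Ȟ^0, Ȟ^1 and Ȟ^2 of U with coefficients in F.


nerve simplices:
  A12={t,v} A13={s} A23={u}
C dims 3,3; δ0: rk 3, SNF 1^2·2
degree 0: 3−3−0 = 0 → Ȟ^0 ≅ 0
degree 1: 3−0−3 = 0 plus torsion [2] → Ȟ^1 ≅ Z/2
degree 2: 0−0−0 = 0 → Ȟ^2 ≅ 0

Ȟ^0 ≅ 0,  Ȟ^1 ≅ Z/2,  Ȟ^2 ≅ 0
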